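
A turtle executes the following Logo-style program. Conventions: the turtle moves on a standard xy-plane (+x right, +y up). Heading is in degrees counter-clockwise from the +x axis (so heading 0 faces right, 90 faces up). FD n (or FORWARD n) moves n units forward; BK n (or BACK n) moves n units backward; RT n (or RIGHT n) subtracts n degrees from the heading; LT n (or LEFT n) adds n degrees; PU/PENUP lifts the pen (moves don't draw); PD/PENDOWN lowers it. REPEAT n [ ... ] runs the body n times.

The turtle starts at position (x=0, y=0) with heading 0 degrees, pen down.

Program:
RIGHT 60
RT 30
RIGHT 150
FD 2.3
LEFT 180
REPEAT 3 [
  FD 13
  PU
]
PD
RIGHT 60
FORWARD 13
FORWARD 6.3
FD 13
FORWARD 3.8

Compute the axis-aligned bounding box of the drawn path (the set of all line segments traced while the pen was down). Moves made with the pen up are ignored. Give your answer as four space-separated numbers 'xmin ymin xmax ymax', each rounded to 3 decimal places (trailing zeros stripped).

Executing turtle program step by step:
Start: pos=(0,0), heading=0, pen down
RT 60: heading 0 -> 300
RT 30: heading 300 -> 270
RT 150: heading 270 -> 120
FD 2.3: (0,0) -> (-1.15,1.992) [heading=120, draw]
LT 180: heading 120 -> 300
REPEAT 3 [
  -- iteration 1/3 --
  FD 13: (-1.15,1.992) -> (5.35,-9.266) [heading=300, draw]
  PU: pen up
  -- iteration 2/3 --
  FD 13: (5.35,-9.266) -> (11.85,-20.525) [heading=300, move]
  PU: pen up
  -- iteration 3/3 --
  FD 13: (11.85,-20.525) -> (18.35,-31.783) [heading=300, move]
  PU: pen up
]
PD: pen down
RT 60: heading 300 -> 240
FD 13: (18.35,-31.783) -> (11.85,-43.041) [heading=240, draw]
FD 6.3: (11.85,-43.041) -> (8.7,-48.497) [heading=240, draw]
FD 13: (8.7,-48.497) -> (2.2,-59.756) [heading=240, draw]
FD 3.8: (2.2,-59.756) -> (0.3,-63.047) [heading=240, draw]
Final: pos=(0.3,-63.047), heading=240, 6 segment(s) drawn

Segment endpoints: x in {-1.15, 0, 0.3, 2.2, 5.35, 8.7, 11.85, 18.35}, y in {-63.047, -59.756, -48.497, -43.041, -31.783, -9.266, 0, 1.992}
xmin=-1.15, ymin=-63.047, xmax=18.35, ymax=1.992

Answer: -1.15 -63.047 18.35 1.992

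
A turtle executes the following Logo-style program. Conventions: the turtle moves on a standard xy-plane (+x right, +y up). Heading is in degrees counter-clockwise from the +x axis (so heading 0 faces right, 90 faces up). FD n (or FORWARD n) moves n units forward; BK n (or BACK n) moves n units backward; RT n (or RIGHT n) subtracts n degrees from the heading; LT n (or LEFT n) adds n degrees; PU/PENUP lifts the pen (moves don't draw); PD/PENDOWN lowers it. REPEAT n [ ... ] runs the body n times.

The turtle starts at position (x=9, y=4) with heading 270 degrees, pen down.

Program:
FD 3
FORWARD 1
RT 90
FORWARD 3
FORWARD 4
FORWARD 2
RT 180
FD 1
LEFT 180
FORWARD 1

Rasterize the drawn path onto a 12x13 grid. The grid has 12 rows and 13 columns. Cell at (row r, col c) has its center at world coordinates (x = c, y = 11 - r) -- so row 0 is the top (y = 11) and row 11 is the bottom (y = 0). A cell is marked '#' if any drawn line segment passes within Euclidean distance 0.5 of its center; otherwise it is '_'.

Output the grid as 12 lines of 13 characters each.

Answer: _____________
_____________
_____________
_____________
_____________
_____________
_____________
_________#___
_________#___
_________#___
_________#___
##########___

Derivation:
Segment 0: (9,4) -> (9,1)
Segment 1: (9,1) -> (9,0)
Segment 2: (9,0) -> (6,0)
Segment 3: (6,0) -> (2,0)
Segment 4: (2,0) -> (0,0)
Segment 5: (0,0) -> (1,0)
Segment 6: (1,0) -> (0,0)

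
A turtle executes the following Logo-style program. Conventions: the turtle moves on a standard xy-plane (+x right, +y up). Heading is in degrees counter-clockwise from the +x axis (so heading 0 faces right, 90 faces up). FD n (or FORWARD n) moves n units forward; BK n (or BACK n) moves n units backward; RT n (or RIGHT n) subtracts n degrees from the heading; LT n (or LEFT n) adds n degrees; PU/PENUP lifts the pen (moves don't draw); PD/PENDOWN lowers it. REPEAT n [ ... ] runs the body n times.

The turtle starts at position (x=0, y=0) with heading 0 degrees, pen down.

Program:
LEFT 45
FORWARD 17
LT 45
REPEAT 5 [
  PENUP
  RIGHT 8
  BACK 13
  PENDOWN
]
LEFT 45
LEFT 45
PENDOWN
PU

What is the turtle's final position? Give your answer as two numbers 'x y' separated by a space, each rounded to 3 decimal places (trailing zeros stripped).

Executing turtle program step by step:
Start: pos=(0,0), heading=0, pen down
LT 45: heading 0 -> 45
FD 17: (0,0) -> (12.021,12.021) [heading=45, draw]
LT 45: heading 45 -> 90
REPEAT 5 [
  -- iteration 1/5 --
  PU: pen up
  RT 8: heading 90 -> 82
  BK 13: (12.021,12.021) -> (10.212,-0.853) [heading=82, move]
  PD: pen down
  -- iteration 2/5 --
  PU: pen up
  RT 8: heading 82 -> 74
  BK 13: (10.212,-0.853) -> (6.628,-13.349) [heading=74, move]
  PD: pen down
  -- iteration 3/5 --
  PU: pen up
  RT 8: heading 74 -> 66
  BK 13: (6.628,-13.349) -> (1.341,-25.225) [heading=66, move]
  PD: pen down
  -- iteration 4/5 --
  PU: pen up
  RT 8: heading 66 -> 58
  BK 13: (1.341,-25.225) -> (-5.548,-36.25) [heading=58, move]
  PD: pen down
  -- iteration 5/5 --
  PU: pen up
  RT 8: heading 58 -> 50
  BK 13: (-5.548,-36.25) -> (-13.904,-46.208) [heading=50, move]
  PD: pen down
]
LT 45: heading 50 -> 95
LT 45: heading 95 -> 140
PD: pen down
PU: pen up
Final: pos=(-13.904,-46.208), heading=140, 1 segment(s) drawn

Answer: -13.904 -46.208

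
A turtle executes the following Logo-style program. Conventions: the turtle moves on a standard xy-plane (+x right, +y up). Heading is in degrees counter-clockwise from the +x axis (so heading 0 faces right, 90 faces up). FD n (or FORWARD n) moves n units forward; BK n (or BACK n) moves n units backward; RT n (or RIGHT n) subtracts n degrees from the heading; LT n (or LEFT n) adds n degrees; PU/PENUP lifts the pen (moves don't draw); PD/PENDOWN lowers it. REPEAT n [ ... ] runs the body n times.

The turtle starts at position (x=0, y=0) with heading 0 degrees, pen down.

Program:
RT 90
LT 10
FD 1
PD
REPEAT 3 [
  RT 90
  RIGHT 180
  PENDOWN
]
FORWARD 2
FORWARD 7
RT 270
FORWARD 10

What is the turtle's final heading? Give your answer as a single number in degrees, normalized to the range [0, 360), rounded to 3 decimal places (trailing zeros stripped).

Executing turtle program step by step:
Start: pos=(0,0), heading=0, pen down
RT 90: heading 0 -> 270
LT 10: heading 270 -> 280
FD 1: (0,0) -> (0.174,-0.985) [heading=280, draw]
PD: pen down
REPEAT 3 [
  -- iteration 1/3 --
  RT 90: heading 280 -> 190
  RT 180: heading 190 -> 10
  PD: pen down
  -- iteration 2/3 --
  RT 90: heading 10 -> 280
  RT 180: heading 280 -> 100
  PD: pen down
  -- iteration 3/3 --
  RT 90: heading 100 -> 10
  RT 180: heading 10 -> 190
  PD: pen down
]
FD 2: (0.174,-0.985) -> (-1.796,-1.332) [heading=190, draw]
FD 7: (-1.796,-1.332) -> (-8.69,-2.548) [heading=190, draw]
RT 270: heading 190 -> 280
FD 10: (-8.69,-2.548) -> (-6.953,-12.396) [heading=280, draw]
Final: pos=(-6.953,-12.396), heading=280, 4 segment(s) drawn

Answer: 280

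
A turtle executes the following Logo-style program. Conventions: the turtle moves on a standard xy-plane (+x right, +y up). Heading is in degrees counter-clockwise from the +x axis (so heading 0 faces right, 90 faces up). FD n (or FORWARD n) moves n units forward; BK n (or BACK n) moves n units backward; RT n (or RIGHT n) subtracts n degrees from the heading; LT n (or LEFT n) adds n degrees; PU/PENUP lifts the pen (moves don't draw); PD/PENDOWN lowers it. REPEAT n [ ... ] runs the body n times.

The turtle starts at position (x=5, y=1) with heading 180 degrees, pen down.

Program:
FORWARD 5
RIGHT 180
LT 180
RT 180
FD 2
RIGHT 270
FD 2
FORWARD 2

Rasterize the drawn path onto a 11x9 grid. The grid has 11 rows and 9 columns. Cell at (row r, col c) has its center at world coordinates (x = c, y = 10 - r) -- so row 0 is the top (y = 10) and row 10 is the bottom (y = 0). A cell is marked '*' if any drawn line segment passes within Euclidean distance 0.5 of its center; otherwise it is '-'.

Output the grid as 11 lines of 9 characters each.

Answer: ---------
---------
---------
---------
---------
--*------
--*------
--*------
--*------
******---
---------

Derivation:
Segment 0: (5,1) -> (0,1)
Segment 1: (0,1) -> (2,1)
Segment 2: (2,1) -> (2,3)
Segment 3: (2,3) -> (2,5)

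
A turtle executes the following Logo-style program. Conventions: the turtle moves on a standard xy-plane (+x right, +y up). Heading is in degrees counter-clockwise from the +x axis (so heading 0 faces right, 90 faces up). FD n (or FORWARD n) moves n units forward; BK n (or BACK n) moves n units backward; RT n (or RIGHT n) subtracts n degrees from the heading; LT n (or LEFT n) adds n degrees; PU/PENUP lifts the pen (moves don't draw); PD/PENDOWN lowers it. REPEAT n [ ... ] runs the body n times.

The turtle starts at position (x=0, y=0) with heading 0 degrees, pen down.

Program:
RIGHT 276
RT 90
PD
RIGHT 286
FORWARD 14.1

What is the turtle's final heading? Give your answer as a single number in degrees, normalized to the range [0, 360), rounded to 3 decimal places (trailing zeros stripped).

Executing turtle program step by step:
Start: pos=(0,0), heading=0, pen down
RT 276: heading 0 -> 84
RT 90: heading 84 -> 354
PD: pen down
RT 286: heading 354 -> 68
FD 14.1: (0,0) -> (5.282,13.073) [heading=68, draw]
Final: pos=(5.282,13.073), heading=68, 1 segment(s) drawn

Answer: 68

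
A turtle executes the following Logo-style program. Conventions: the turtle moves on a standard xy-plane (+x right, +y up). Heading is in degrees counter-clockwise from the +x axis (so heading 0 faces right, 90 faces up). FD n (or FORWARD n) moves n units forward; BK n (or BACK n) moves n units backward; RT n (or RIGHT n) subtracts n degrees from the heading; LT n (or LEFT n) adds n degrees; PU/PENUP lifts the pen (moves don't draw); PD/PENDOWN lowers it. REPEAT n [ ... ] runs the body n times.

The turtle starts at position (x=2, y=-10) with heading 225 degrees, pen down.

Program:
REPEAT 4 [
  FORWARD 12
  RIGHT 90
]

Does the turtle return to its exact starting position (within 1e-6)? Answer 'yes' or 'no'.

Executing turtle program step by step:
Start: pos=(2,-10), heading=225, pen down
REPEAT 4 [
  -- iteration 1/4 --
  FD 12: (2,-10) -> (-6.485,-18.485) [heading=225, draw]
  RT 90: heading 225 -> 135
  -- iteration 2/4 --
  FD 12: (-6.485,-18.485) -> (-14.971,-10) [heading=135, draw]
  RT 90: heading 135 -> 45
  -- iteration 3/4 --
  FD 12: (-14.971,-10) -> (-6.485,-1.515) [heading=45, draw]
  RT 90: heading 45 -> 315
  -- iteration 4/4 --
  FD 12: (-6.485,-1.515) -> (2,-10) [heading=315, draw]
  RT 90: heading 315 -> 225
]
Final: pos=(2,-10), heading=225, 4 segment(s) drawn

Start position: (2, -10)
Final position: (2, -10)
Distance = 0; < 1e-6 -> CLOSED

Answer: yes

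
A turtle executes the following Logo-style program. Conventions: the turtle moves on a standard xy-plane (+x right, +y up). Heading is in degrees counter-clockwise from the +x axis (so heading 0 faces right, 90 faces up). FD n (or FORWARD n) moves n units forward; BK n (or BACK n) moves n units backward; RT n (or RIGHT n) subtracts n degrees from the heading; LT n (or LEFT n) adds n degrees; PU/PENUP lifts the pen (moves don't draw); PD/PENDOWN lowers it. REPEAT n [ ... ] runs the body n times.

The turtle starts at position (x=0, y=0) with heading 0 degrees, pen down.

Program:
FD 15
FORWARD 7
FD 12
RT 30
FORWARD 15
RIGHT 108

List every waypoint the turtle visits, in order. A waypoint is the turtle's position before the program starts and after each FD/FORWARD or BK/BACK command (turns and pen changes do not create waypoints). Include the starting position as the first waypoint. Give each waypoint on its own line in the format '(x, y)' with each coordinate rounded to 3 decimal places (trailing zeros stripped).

Answer: (0, 0)
(15, 0)
(22, 0)
(34, 0)
(46.99, -7.5)

Derivation:
Executing turtle program step by step:
Start: pos=(0,0), heading=0, pen down
FD 15: (0,0) -> (15,0) [heading=0, draw]
FD 7: (15,0) -> (22,0) [heading=0, draw]
FD 12: (22,0) -> (34,0) [heading=0, draw]
RT 30: heading 0 -> 330
FD 15: (34,0) -> (46.99,-7.5) [heading=330, draw]
RT 108: heading 330 -> 222
Final: pos=(46.99,-7.5), heading=222, 4 segment(s) drawn
Waypoints (5 total):
(0, 0)
(15, 0)
(22, 0)
(34, 0)
(46.99, -7.5)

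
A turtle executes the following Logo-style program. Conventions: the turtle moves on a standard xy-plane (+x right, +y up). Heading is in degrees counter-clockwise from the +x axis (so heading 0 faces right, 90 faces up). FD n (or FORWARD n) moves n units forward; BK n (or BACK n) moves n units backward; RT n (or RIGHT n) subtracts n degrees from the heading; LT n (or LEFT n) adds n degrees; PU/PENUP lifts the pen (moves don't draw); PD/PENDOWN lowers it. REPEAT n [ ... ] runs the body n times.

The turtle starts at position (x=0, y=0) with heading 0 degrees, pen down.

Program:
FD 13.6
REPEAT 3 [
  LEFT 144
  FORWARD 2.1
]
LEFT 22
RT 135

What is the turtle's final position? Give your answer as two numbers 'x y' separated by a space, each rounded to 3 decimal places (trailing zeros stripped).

Answer: 13.199 1.234

Derivation:
Executing turtle program step by step:
Start: pos=(0,0), heading=0, pen down
FD 13.6: (0,0) -> (13.6,0) [heading=0, draw]
REPEAT 3 [
  -- iteration 1/3 --
  LT 144: heading 0 -> 144
  FD 2.1: (13.6,0) -> (11.901,1.234) [heading=144, draw]
  -- iteration 2/3 --
  LT 144: heading 144 -> 288
  FD 2.1: (11.901,1.234) -> (12.55,-0.763) [heading=288, draw]
  -- iteration 3/3 --
  LT 144: heading 288 -> 72
  FD 2.1: (12.55,-0.763) -> (13.199,1.234) [heading=72, draw]
]
LT 22: heading 72 -> 94
RT 135: heading 94 -> 319
Final: pos=(13.199,1.234), heading=319, 4 segment(s) drawn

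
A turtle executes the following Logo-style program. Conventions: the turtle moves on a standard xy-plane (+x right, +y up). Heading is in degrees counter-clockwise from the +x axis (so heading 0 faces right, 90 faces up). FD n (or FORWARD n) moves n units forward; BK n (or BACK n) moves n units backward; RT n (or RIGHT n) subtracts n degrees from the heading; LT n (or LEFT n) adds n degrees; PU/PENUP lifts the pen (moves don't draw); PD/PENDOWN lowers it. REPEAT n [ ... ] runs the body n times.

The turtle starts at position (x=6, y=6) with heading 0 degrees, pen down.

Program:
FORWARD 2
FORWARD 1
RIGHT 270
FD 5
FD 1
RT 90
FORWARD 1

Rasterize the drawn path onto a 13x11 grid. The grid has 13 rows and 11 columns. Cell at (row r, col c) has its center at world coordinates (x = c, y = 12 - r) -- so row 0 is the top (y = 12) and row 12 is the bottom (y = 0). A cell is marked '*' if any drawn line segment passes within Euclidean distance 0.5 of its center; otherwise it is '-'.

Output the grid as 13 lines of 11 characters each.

Answer: ---------**
---------*-
---------*-
---------*-
---------*-
---------*-
------****-
-----------
-----------
-----------
-----------
-----------
-----------

Derivation:
Segment 0: (6,6) -> (8,6)
Segment 1: (8,6) -> (9,6)
Segment 2: (9,6) -> (9,11)
Segment 3: (9,11) -> (9,12)
Segment 4: (9,12) -> (10,12)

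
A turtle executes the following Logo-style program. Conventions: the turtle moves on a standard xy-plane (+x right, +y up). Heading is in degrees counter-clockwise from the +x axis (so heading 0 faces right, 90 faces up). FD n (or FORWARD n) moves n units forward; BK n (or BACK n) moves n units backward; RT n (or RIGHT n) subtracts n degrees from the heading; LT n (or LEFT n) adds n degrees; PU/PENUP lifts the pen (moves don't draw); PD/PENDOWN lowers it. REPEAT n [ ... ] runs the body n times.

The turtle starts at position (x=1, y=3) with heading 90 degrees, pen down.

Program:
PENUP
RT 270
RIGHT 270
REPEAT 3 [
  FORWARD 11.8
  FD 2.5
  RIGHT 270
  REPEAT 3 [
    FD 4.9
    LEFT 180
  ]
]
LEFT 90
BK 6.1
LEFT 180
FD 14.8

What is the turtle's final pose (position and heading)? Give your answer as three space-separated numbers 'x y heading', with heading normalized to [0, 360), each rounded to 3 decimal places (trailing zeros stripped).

Executing turtle program step by step:
Start: pos=(1,3), heading=90, pen down
PU: pen up
RT 270: heading 90 -> 180
RT 270: heading 180 -> 270
REPEAT 3 [
  -- iteration 1/3 --
  FD 11.8: (1,3) -> (1,-8.8) [heading=270, move]
  FD 2.5: (1,-8.8) -> (1,-11.3) [heading=270, move]
  RT 270: heading 270 -> 0
  REPEAT 3 [
    -- iteration 1/3 --
    FD 4.9: (1,-11.3) -> (5.9,-11.3) [heading=0, move]
    LT 180: heading 0 -> 180
    -- iteration 2/3 --
    FD 4.9: (5.9,-11.3) -> (1,-11.3) [heading=180, move]
    LT 180: heading 180 -> 0
    -- iteration 3/3 --
    FD 4.9: (1,-11.3) -> (5.9,-11.3) [heading=0, move]
    LT 180: heading 0 -> 180
  ]
  -- iteration 2/3 --
  FD 11.8: (5.9,-11.3) -> (-5.9,-11.3) [heading=180, move]
  FD 2.5: (-5.9,-11.3) -> (-8.4,-11.3) [heading=180, move]
  RT 270: heading 180 -> 270
  REPEAT 3 [
    -- iteration 1/3 --
    FD 4.9: (-8.4,-11.3) -> (-8.4,-16.2) [heading=270, move]
    LT 180: heading 270 -> 90
    -- iteration 2/3 --
    FD 4.9: (-8.4,-16.2) -> (-8.4,-11.3) [heading=90, move]
    LT 180: heading 90 -> 270
    -- iteration 3/3 --
    FD 4.9: (-8.4,-11.3) -> (-8.4,-16.2) [heading=270, move]
    LT 180: heading 270 -> 90
  ]
  -- iteration 3/3 --
  FD 11.8: (-8.4,-16.2) -> (-8.4,-4.4) [heading=90, move]
  FD 2.5: (-8.4,-4.4) -> (-8.4,-1.9) [heading=90, move]
  RT 270: heading 90 -> 180
  REPEAT 3 [
    -- iteration 1/3 --
    FD 4.9: (-8.4,-1.9) -> (-13.3,-1.9) [heading=180, move]
    LT 180: heading 180 -> 0
    -- iteration 2/3 --
    FD 4.9: (-13.3,-1.9) -> (-8.4,-1.9) [heading=0, move]
    LT 180: heading 0 -> 180
    -- iteration 3/3 --
    FD 4.9: (-8.4,-1.9) -> (-13.3,-1.9) [heading=180, move]
    LT 180: heading 180 -> 0
  ]
]
LT 90: heading 0 -> 90
BK 6.1: (-13.3,-1.9) -> (-13.3,-8) [heading=90, move]
LT 180: heading 90 -> 270
FD 14.8: (-13.3,-8) -> (-13.3,-22.8) [heading=270, move]
Final: pos=(-13.3,-22.8), heading=270, 0 segment(s) drawn

Answer: -13.3 -22.8 270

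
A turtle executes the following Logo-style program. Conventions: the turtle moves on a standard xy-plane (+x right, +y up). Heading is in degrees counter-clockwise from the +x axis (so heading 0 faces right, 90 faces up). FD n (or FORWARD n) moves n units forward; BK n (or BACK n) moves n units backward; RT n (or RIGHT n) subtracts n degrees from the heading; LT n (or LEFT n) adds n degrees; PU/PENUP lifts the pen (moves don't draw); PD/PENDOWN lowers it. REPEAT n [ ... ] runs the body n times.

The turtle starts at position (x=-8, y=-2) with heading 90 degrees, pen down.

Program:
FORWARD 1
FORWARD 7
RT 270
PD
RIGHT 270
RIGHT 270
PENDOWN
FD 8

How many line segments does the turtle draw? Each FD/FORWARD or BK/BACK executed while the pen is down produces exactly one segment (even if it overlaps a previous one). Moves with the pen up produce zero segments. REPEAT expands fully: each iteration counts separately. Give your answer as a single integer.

Answer: 3

Derivation:
Executing turtle program step by step:
Start: pos=(-8,-2), heading=90, pen down
FD 1: (-8,-2) -> (-8,-1) [heading=90, draw]
FD 7: (-8,-1) -> (-8,6) [heading=90, draw]
RT 270: heading 90 -> 180
PD: pen down
RT 270: heading 180 -> 270
RT 270: heading 270 -> 0
PD: pen down
FD 8: (-8,6) -> (0,6) [heading=0, draw]
Final: pos=(0,6), heading=0, 3 segment(s) drawn
Segments drawn: 3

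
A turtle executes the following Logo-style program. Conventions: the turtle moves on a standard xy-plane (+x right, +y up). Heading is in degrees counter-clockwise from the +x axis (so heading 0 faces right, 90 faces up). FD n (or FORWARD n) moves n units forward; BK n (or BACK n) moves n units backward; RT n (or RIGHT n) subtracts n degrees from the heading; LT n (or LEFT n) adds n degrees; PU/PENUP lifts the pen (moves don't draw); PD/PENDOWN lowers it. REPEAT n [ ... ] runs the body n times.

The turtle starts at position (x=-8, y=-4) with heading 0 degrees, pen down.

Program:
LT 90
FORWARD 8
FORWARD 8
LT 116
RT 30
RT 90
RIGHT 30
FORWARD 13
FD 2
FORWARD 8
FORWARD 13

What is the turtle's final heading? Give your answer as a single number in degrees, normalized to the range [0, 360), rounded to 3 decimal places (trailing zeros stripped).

Answer: 56

Derivation:
Executing turtle program step by step:
Start: pos=(-8,-4), heading=0, pen down
LT 90: heading 0 -> 90
FD 8: (-8,-4) -> (-8,4) [heading=90, draw]
FD 8: (-8,4) -> (-8,12) [heading=90, draw]
LT 116: heading 90 -> 206
RT 30: heading 206 -> 176
RT 90: heading 176 -> 86
RT 30: heading 86 -> 56
FD 13: (-8,12) -> (-0.73,22.777) [heading=56, draw]
FD 2: (-0.73,22.777) -> (0.388,24.436) [heading=56, draw]
FD 8: (0.388,24.436) -> (4.861,31.068) [heading=56, draw]
FD 13: (4.861,31.068) -> (12.131,41.845) [heading=56, draw]
Final: pos=(12.131,41.845), heading=56, 6 segment(s) drawn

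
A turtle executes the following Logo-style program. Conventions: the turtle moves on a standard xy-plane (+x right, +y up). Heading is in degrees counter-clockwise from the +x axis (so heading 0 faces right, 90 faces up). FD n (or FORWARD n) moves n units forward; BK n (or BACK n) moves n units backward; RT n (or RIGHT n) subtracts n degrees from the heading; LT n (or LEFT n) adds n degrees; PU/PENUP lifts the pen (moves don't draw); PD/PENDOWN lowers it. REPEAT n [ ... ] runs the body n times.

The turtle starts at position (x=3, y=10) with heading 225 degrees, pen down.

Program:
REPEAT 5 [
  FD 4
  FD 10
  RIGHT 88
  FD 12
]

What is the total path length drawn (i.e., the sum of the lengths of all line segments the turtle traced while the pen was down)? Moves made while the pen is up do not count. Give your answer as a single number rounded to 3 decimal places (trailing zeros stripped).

Answer: 130

Derivation:
Executing turtle program step by step:
Start: pos=(3,10), heading=225, pen down
REPEAT 5 [
  -- iteration 1/5 --
  FD 4: (3,10) -> (0.172,7.172) [heading=225, draw]
  FD 10: (0.172,7.172) -> (-6.899,0.101) [heading=225, draw]
  RT 88: heading 225 -> 137
  FD 12: (-6.899,0.101) -> (-15.676,8.284) [heading=137, draw]
  -- iteration 2/5 --
  FD 4: (-15.676,8.284) -> (-18.601,11.012) [heading=137, draw]
  FD 10: (-18.601,11.012) -> (-25.915,17.832) [heading=137, draw]
  RT 88: heading 137 -> 49
  FD 12: (-25.915,17.832) -> (-18.042,26.889) [heading=49, draw]
  -- iteration 3/5 --
  FD 4: (-18.042,26.889) -> (-15.418,29.908) [heading=49, draw]
  FD 10: (-15.418,29.908) -> (-8.857,37.455) [heading=49, draw]
  RT 88: heading 49 -> 321
  FD 12: (-8.857,37.455) -> (0.469,29.903) [heading=321, draw]
  -- iteration 4/5 --
  FD 4: (0.469,29.903) -> (3.577,27.386) [heading=321, draw]
  FD 10: (3.577,27.386) -> (11.349,21.093) [heading=321, draw]
  RT 88: heading 321 -> 233
  FD 12: (11.349,21.093) -> (4.127,11.509) [heading=233, draw]
  -- iteration 5/5 --
  FD 4: (4.127,11.509) -> (1.72,8.314) [heading=233, draw]
  FD 10: (1.72,8.314) -> (-4.299,0.328) [heading=233, draw]
  RT 88: heading 233 -> 145
  FD 12: (-4.299,0.328) -> (-14.128,7.211) [heading=145, draw]
]
Final: pos=(-14.128,7.211), heading=145, 15 segment(s) drawn

Segment lengths:
  seg 1: (3,10) -> (0.172,7.172), length = 4
  seg 2: (0.172,7.172) -> (-6.899,0.101), length = 10
  seg 3: (-6.899,0.101) -> (-15.676,8.284), length = 12
  seg 4: (-15.676,8.284) -> (-18.601,11.012), length = 4
  seg 5: (-18.601,11.012) -> (-25.915,17.832), length = 10
  seg 6: (-25.915,17.832) -> (-18.042,26.889), length = 12
  seg 7: (-18.042,26.889) -> (-15.418,29.908), length = 4
  seg 8: (-15.418,29.908) -> (-8.857,37.455), length = 10
  seg 9: (-8.857,37.455) -> (0.469,29.903), length = 12
  seg 10: (0.469,29.903) -> (3.577,27.386), length = 4
  seg 11: (3.577,27.386) -> (11.349,21.093), length = 10
  seg 12: (11.349,21.093) -> (4.127,11.509), length = 12
  seg 13: (4.127,11.509) -> (1.72,8.314), length = 4
  seg 14: (1.72,8.314) -> (-4.299,0.328), length = 10
  seg 15: (-4.299,0.328) -> (-14.128,7.211), length = 12
Total = 130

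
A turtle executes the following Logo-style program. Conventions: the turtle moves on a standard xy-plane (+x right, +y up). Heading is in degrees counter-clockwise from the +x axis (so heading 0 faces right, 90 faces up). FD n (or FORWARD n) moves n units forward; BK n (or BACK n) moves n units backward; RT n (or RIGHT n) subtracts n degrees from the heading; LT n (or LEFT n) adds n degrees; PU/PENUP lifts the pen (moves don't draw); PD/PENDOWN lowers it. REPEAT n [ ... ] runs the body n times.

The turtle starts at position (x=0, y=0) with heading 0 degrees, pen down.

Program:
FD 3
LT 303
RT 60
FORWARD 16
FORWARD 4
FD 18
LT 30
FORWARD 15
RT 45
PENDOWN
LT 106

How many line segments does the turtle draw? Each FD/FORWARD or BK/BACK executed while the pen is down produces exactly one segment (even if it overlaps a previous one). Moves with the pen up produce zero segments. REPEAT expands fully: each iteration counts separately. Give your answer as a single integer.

Answer: 5

Derivation:
Executing turtle program step by step:
Start: pos=(0,0), heading=0, pen down
FD 3: (0,0) -> (3,0) [heading=0, draw]
LT 303: heading 0 -> 303
RT 60: heading 303 -> 243
FD 16: (3,0) -> (-4.264,-14.256) [heading=243, draw]
FD 4: (-4.264,-14.256) -> (-6.08,-17.82) [heading=243, draw]
FD 18: (-6.08,-17.82) -> (-14.252,-33.858) [heading=243, draw]
LT 30: heading 243 -> 273
FD 15: (-14.252,-33.858) -> (-13.467,-48.838) [heading=273, draw]
RT 45: heading 273 -> 228
PD: pen down
LT 106: heading 228 -> 334
Final: pos=(-13.467,-48.838), heading=334, 5 segment(s) drawn
Segments drawn: 5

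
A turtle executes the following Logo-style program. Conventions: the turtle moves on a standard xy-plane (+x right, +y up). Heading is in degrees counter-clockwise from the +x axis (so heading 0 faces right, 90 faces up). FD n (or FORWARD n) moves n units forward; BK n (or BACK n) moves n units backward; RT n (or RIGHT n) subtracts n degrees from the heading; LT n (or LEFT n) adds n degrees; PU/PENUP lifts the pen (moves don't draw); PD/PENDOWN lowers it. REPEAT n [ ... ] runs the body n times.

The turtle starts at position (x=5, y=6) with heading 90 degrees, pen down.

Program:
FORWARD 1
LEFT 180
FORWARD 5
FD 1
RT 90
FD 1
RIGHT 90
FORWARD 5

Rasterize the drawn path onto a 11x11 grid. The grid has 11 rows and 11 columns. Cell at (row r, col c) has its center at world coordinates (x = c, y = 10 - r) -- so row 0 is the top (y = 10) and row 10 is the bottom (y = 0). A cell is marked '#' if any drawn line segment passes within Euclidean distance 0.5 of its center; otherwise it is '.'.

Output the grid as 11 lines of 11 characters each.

Segment 0: (5,6) -> (5,7)
Segment 1: (5,7) -> (5,2)
Segment 2: (5,2) -> (5,1)
Segment 3: (5,1) -> (4,1)
Segment 4: (4,1) -> (4,6)

Answer: ...........
...........
...........
.....#.....
....##.....
....##.....
....##.....
....##.....
....##.....
....##.....
...........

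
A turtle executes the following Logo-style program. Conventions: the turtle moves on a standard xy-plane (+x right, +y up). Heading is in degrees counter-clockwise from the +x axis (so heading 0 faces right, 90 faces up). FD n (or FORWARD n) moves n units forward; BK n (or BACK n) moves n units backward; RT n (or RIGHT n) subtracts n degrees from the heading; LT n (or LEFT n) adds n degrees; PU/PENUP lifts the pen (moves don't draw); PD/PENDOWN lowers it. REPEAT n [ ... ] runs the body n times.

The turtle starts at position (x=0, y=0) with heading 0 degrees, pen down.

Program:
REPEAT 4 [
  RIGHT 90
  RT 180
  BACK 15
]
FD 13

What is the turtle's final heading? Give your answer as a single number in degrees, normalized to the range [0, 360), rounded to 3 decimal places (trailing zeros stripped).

Answer: 0

Derivation:
Executing turtle program step by step:
Start: pos=(0,0), heading=0, pen down
REPEAT 4 [
  -- iteration 1/4 --
  RT 90: heading 0 -> 270
  RT 180: heading 270 -> 90
  BK 15: (0,0) -> (0,-15) [heading=90, draw]
  -- iteration 2/4 --
  RT 90: heading 90 -> 0
  RT 180: heading 0 -> 180
  BK 15: (0,-15) -> (15,-15) [heading=180, draw]
  -- iteration 3/4 --
  RT 90: heading 180 -> 90
  RT 180: heading 90 -> 270
  BK 15: (15,-15) -> (15,0) [heading=270, draw]
  -- iteration 4/4 --
  RT 90: heading 270 -> 180
  RT 180: heading 180 -> 0
  BK 15: (15,0) -> (0,0) [heading=0, draw]
]
FD 13: (0,0) -> (13,0) [heading=0, draw]
Final: pos=(13,0), heading=0, 5 segment(s) drawn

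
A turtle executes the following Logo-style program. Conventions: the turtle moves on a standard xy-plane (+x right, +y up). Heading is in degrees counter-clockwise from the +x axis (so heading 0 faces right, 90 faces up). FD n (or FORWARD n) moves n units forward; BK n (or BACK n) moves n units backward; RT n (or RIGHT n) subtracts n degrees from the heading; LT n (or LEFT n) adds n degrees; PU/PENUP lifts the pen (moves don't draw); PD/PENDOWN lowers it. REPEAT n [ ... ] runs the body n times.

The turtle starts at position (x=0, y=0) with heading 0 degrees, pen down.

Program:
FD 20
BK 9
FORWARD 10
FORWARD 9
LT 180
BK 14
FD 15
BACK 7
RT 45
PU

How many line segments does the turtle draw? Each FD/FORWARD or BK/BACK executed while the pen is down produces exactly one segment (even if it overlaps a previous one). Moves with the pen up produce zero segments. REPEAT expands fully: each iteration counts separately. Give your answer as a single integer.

Executing turtle program step by step:
Start: pos=(0,0), heading=0, pen down
FD 20: (0,0) -> (20,0) [heading=0, draw]
BK 9: (20,0) -> (11,0) [heading=0, draw]
FD 10: (11,0) -> (21,0) [heading=0, draw]
FD 9: (21,0) -> (30,0) [heading=0, draw]
LT 180: heading 0 -> 180
BK 14: (30,0) -> (44,0) [heading=180, draw]
FD 15: (44,0) -> (29,0) [heading=180, draw]
BK 7: (29,0) -> (36,0) [heading=180, draw]
RT 45: heading 180 -> 135
PU: pen up
Final: pos=(36,0), heading=135, 7 segment(s) drawn
Segments drawn: 7

Answer: 7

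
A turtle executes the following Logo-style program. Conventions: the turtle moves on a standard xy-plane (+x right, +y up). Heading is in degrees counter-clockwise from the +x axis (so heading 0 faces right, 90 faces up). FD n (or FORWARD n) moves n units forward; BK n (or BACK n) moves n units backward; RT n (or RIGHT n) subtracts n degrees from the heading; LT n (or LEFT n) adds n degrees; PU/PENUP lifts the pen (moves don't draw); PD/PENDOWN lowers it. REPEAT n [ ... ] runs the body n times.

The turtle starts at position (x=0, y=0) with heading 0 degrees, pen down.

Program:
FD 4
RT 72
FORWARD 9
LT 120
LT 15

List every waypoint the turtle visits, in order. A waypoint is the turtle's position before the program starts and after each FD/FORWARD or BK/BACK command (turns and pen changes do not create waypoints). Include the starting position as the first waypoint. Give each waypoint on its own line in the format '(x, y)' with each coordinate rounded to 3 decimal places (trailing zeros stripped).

Executing turtle program step by step:
Start: pos=(0,0), heading=0, pen down
FD 4: (0,0) -> (4,0) [heading=0, draw]
RT 72: heading 0 -> 288
FD 9: (4,0) -> (6.781,-8.56) [heading=288, draw]
LT 120: heading 288 -> 48
LT 15: heading 48 -> 63
Final: pos=(6.781,-8.56), heading=63, 2 segment(s) drawn
Waypoints (3 total):
(0, 0)
(4, 0)
(6.781, -8.56)

Answer: (0, 0)
(4, 0)
(6.781, -8.56)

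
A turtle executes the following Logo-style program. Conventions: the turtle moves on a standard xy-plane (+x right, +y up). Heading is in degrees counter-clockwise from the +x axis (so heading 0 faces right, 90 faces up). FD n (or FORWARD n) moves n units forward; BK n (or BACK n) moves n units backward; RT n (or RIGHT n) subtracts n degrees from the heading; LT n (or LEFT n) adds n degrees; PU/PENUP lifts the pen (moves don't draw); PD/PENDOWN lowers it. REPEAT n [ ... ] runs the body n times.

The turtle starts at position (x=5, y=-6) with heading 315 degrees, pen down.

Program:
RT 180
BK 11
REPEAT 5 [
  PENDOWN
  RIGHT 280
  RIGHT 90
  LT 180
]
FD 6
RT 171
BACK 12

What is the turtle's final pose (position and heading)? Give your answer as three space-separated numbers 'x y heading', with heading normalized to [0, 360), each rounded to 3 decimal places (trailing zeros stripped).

Executing turtle program step by step:
Start: pos=(5,-6), heading=315, pen down
RT 180: heading 315 -> 135
BK 11: (5,-6) -> (12.778,-13.778) [heading=135, draw]
REPEAT 5 [
  -- iteration 1/5 --
  PD: pen down
  RT 280: heading 135 -> 215
  RT 90: heading 215 -> 125
  LT 180: heading 125 -> 305
  -- iteration 2/5 --
  PD: pen down
  RT 280: heading 305 -> 25
  RT 90: heading 25 -> 295
  LT 180: heading 295 -> 115
  -- iteration 3/5 --
  PD: pen down
  RT 280: heading 115 -> 195
  RT 90: heading 195 -> 105
  LT 180: heading 105 -> 285
  -- iteration 4/5 --
  PD: pen down
  RT 280: heading 285 -> 5
  RT 90: heading 5 -> 275
  LT 180: heading 275 -> 95
  -- iteration 5/5 --
  PD: pen down
  RT 280: heading 95 -> 175
  RT 90: heading 175 -> 85
  LT 180: heading 85 -> 265
]
FD 6: (12.778,-13.778) -> (12.255,-19.755) [heading=265, draw]
RT 171: heading 265 -> 94
BK 12: (12.255,-19.755) -> (13.092,-31.726) [heading=94, draw]
Final: pos=(13.092,-31.726), heading=94, 3 segment(s) drawn

Answer: 13.092 -31.726 94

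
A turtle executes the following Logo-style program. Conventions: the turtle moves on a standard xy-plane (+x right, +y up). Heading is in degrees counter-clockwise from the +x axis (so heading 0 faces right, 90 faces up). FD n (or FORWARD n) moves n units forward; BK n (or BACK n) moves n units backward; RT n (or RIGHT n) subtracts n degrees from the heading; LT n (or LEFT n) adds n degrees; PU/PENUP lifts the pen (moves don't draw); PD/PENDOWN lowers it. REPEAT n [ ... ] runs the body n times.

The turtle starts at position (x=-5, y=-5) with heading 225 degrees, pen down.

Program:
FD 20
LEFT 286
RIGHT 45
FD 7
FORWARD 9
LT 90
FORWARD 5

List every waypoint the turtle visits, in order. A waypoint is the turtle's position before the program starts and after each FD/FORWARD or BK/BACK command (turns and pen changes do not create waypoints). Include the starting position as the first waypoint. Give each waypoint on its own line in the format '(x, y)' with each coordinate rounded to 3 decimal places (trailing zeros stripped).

Executing turtle program step by step:
Start: pos=(-5,-5), heading=225, pen down
FD 20: (-5,-5) -> (-19.142,-19.142) [heading=225, draw]
LT 286: heading 225 -> 151
RT 45: heading 151 -> 106
FD 7: (-19.142,-19.142) -> (-21.072,-12.413) [heading=106, draw]
FD 9: (-21.072,-12.413) -> (-23.552,-3.762) [heading=106, draw]
LT 90: heading 106 -> 196
FD 5: (-23.552,-3.762) -> (-28.359,-5.14) [heading=196, draw]
Final: pos=(-28.359,-5.14), heading=196, 4 segment(s) drawn
Waypoints (5 total):
(-5, -5)
(-19.142, -19.142)
(-21.072, -12.413)
(-23.552, -3.762)
(-28.359, -5.14)

Answer: (-5, -5)
(-19.142, -19.142)
(-21.072, -12.413)
(-23.552, -3.762)
(-28.359, -5.14)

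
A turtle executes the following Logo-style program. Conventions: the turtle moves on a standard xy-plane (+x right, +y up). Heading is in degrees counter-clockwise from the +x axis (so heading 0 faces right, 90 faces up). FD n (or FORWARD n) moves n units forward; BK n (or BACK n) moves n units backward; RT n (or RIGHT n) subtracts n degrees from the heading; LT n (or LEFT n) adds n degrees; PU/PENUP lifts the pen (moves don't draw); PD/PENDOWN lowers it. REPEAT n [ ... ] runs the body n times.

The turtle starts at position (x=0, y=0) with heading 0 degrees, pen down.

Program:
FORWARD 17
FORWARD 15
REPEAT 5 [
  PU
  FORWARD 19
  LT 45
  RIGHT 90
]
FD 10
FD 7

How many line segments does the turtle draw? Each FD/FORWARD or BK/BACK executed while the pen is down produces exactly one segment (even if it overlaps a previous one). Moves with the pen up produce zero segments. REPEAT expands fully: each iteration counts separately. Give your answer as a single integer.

Answer: 2

Derivation:
Executing turtle program step by step:
Start: pos=(0,0), heading=0, pen down
FD 17: (0,0) -> (17,0) [heading=0, draw]
FD 15: (17,0) -> (32,0) [heading=0, draw]
REPEAT 5 [
  -- iteration 1/5 --
  PU: pen up
  FD 19: (32,0) -> (51,0) [heading=0, move]
  LT 45: heading 0 -> 45
  RT 90: heading 45 -> 315
  -- iteration 2/5 --
  PU: pen up
  FD 19: (51,0) -> (64.435,-13.435) [heading=315, move]
  LT 45: heading 315 -> 0
  RT 90: heading 0 -> 270
  -- iteration 3/5 --
  PU: pen up
  FD 19: (64.435,-13.435) -> (64.435,-32.435) [heading=270, move]
  LT 45: heading 270 -> 315
  RT 90: heading 315 -> 225
  -- iteration 4/5 --
  PU: pen up
  FD 19: (64.435,-32.435) -> (51,-45.87) [heading=225, move]
  LT 45: heading 225 -> 270
  RT 90: heading 270 -> 180
  -- iteration 5/5 --
  PU: pen up
  FD 19: (51,-45.87) -> (32,-45.87) [heading=180, move]
  LT 45: heading 180 -> 225
  RT 90: heading 225 -> 135
]
FD 10: (32,-45.87) -> (24.929,-38.799) [heading=135, move]
FD 7: (24.929,-38.799) -> (19.979,-33.849) [heading=135, move]
Final: pos=(19.979,-33.849), heading=135, 2 segment(s) drawn
Segments drawn: 2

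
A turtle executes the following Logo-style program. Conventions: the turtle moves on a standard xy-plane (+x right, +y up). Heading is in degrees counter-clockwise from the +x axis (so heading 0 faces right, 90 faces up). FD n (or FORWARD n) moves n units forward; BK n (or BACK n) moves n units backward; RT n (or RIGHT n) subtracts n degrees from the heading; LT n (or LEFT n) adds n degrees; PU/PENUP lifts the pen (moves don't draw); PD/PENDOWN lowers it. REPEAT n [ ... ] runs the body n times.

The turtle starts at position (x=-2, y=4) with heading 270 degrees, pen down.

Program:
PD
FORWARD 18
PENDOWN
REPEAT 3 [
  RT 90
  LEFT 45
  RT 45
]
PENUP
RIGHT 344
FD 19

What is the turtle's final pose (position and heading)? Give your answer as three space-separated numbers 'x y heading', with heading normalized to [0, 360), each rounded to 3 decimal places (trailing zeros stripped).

Answer: 16.264 -8.763 16

Derivation:
Executing turtle program step by step:
Start: pos=(-2,4), heading=270, pen down
PD: pen down
FD 18: (-2,4) -> (-2,-14) [heading=270, draw]
PD: pen down
REPEAT 3 [
  -- iteration 1/3 --
  RT 90: heading 270 -> 180
  LT 45: heading 180 -> 225
  RT 45: heading 225 -> 180
  -- iteration 2/3 --
  RT 90: heading 180 -> 90
  LT 45: heading 90 -> 135
  RT 45: heading 135 -> 90
  -- iteration 3/3 --
  RT 90: heading 90 -> 0
  LT 45: heading 0 -> 45
  RT 45: heading 45 -> 0
]
PU: pen up
RT 344: heading 0 -> 16
FD 19: (-2,-14) -> (16.264,-8.763) [heading=16, move]
Final: pos=(16.264,-8.763), heading=16, 1 segment(s) drawn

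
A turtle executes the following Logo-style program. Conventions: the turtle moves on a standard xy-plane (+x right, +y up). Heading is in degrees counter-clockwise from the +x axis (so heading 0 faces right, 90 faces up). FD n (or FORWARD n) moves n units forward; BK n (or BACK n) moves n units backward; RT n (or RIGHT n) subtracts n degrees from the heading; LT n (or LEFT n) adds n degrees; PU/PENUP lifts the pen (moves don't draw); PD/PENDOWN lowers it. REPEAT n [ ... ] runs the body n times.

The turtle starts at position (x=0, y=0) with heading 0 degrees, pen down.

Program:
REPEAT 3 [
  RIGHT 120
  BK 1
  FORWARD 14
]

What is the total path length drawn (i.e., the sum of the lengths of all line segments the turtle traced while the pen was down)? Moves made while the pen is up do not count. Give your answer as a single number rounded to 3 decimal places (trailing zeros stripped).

Executing turtle program step by step:
Start: pos=(0,0), heading=0, pen down
REPEAT 3 [
  -- iteration 1/3 --
  RT 120: heading 0 -> 240
  BK 1: (0,0) -> (0.5,0.866) [heading=240, draw]
  FD 14: (0.5,0.866) -> (-6.5,-11.258) [heading=240, draw]
  -- iteration 2/3 --
  RT 120: heading 240 -> 120
  BK 1: (-6.5,-11.258) -> (-6,-12.124) [heading=120, draw]
  FD 14: (-6,-12.124) -> (-13,0) [heading=120, draw]
  -- iteration 3/3 --
  RT 120: heading 120 -> 0
  BK 1: (-13,0) -> (-14,0) [heading=0, draw]
  FD 14: (-14,0) -> (0,0) [heading=0, draw]
]
Final: pos=(0,0), heading=0, 6 segment(s) drawn

Segment lengths:
  seg 1: (0,0) -> (0.5,0.866), length = 1
  seg 2: (0.5,0.866) -> (-6.5,-11.258), length = 14
  seg 3: (-6.5,-11.258) -> (-6,-12.124), length = 1
  seg 4: (-6,-12.124) -> (-13,0), length = 14
  seg 5: (-13,0) -> (-14,0), length = 1
  seg 6: (-14,0) -> (0,0), length = 14
Total = 45

Answer: 45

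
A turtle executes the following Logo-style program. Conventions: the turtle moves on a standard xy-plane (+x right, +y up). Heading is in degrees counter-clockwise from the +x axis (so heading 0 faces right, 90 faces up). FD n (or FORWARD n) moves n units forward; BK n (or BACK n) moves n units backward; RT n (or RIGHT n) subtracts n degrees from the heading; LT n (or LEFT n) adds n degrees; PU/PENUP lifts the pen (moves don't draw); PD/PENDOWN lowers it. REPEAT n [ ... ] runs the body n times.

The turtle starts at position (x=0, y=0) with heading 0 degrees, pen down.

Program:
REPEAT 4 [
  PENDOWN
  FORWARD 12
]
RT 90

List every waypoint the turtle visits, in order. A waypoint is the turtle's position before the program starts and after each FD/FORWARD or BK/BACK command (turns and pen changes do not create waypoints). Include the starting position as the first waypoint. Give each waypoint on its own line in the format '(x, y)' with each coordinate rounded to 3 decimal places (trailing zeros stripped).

Executing turtle program step by step:
Start: pos=(0,0), heading=0, pen down
REPEAT 4 [
  -- iteration 1/4 --
  PD: pen down
  FD 12: (0,0) -> (12,0) [heading=0, draw]
  -- iteration 2/4 --
  PD: pen down
  FD 12: (12,0) -> (24,0) [heading=0, draw]
  -- iteration 3/4 --
  PD: pen down
  FD 12: (24,0) -> (36,0) [heading=0, draw]
  -- iteration 4/4 --
  PD: pen down
  FD 12: (36,0) -> (48,0) [heading=0, draw]
]
RT 90: heading 0 -> 270
Final: pos=(48,0), heading=270, 4 segment(s) drawn
Waypoints (5 total):
(0, 0)
(12, 0)
(24, 0)
(36, 0)
(48, 0)

Answer: (0, 0)
(12, 0)
(24, 0)
(36, 0)
(48, 0)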